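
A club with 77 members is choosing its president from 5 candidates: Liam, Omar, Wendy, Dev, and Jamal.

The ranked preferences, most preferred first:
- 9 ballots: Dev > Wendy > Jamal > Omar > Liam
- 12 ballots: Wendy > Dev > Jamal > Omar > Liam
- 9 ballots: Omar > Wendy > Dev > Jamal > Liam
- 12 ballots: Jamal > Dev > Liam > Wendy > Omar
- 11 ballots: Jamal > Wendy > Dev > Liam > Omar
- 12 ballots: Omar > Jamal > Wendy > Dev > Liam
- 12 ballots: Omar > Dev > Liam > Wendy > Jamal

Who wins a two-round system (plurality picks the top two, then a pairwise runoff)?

Round 1 first-place votes: Liam 0, Omar 33, Wendy 12, Dev 9, Jamal 23. Omar and Jamal advance.
Runoff: Omar is ranked above Jamal on 33 ballots, Jamal above Omar on 44.

Jamal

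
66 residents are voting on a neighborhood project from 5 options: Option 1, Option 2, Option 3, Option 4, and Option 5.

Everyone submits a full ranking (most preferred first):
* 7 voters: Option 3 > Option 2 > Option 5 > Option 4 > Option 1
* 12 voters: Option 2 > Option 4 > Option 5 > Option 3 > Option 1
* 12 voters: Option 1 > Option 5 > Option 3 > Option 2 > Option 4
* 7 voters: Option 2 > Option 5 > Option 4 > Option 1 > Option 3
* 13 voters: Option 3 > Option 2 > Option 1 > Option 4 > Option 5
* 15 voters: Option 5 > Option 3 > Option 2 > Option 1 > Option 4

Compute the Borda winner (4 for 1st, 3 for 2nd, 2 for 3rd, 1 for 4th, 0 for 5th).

Option 2

Option 1: 7×0 + 12×0 + 12×4 + 7×1 + 13×2 + 15×1 = 96
Option 2: 7×3 + 12×4 + 12×1 + 7×4 + 13×3 + 15×2 = 178
Option 3: 7×4 + 12×1 + 12×2 + 7×0 + 13×4 + 15×3 = 161
Option 4: 7×1 + 12×3 + 12×0 + 7×2 + 13×1 + 15×0 = 70
Option 5: 7×2 + 12×2 + 12×3 + 7×3 + 13×0 + 15×4 = 155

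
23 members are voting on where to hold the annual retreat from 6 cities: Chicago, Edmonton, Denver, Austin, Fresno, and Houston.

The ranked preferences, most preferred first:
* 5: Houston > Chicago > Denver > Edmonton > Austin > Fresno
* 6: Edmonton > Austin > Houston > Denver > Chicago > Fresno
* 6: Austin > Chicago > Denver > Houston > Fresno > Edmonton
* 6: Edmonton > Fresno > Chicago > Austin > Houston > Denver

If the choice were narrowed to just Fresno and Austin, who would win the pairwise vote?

Austin

Fresno is ranked above Austin on 6 ballots; Austin above Fresno on 17.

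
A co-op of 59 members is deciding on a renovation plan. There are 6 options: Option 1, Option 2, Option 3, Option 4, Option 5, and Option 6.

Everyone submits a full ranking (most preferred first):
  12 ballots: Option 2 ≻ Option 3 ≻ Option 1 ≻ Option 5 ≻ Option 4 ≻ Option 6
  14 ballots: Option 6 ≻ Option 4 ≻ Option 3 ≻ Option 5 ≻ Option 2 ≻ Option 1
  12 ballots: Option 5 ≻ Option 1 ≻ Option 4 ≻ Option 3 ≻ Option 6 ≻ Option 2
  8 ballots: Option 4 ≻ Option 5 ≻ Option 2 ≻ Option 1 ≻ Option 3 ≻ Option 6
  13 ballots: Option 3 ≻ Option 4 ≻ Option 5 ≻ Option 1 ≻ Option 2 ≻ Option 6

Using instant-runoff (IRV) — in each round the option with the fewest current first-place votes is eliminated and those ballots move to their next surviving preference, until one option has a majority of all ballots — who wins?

Round 1: Option 1 0, Option 2 12, Option 3 13, Option 4 8, Option 5 12, Option 6 14. Option 1 eliminated.
Round 2: Option 2 12, Option 3 13, Option 4 8, Option 5 12, Option 6 14. Option 4 eliminated.
Round 3: Option 2 12, Option 3 13, Option 5 20, Option 6 14. Option 2 eliminated.
Round 4: Option 3 25, Option 5 20, Option 6 14. Option 6 eliminated.
Round 5: Option 3 39, Option 5 20. Option 3 has a majority (≥30).

Option 3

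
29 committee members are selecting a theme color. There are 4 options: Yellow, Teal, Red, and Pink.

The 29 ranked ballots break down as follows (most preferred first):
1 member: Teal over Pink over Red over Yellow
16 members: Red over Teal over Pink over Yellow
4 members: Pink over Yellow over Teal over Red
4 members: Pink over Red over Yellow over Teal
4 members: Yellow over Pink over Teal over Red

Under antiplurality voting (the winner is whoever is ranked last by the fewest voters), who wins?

Pink

Last-place votes: Yellow 17, Teal 4, Red 8, Pink 0.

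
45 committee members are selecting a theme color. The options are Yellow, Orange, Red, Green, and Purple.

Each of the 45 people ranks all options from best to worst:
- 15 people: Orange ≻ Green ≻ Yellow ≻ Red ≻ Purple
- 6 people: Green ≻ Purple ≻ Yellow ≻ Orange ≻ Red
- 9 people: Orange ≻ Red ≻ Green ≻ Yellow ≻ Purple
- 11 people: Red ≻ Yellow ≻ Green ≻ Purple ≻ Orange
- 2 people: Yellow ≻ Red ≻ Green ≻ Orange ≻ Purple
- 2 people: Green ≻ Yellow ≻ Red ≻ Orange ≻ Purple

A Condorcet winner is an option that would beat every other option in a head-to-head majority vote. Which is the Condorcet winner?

Orange

Orange vs Yellow: 24–21
Orange vs Red: 30–15
Orange vs Green: 24–21
Orange vs Purple: 28–17
Orange beats every other option.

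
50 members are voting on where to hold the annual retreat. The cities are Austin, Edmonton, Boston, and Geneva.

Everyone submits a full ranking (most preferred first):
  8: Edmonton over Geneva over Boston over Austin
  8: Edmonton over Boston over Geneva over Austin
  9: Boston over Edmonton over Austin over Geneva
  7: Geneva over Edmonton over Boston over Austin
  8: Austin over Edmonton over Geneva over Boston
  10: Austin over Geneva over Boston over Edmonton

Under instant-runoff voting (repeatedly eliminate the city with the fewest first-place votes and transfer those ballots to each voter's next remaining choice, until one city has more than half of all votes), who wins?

Edmonton

Round 1: Austin 18, Edmonton 16, Boston 9, Geneva 7. Geneva eliminated.
Round 2: Austin 18, Edmonton 23, Boston 9. Boston eliminated.
Round 3: Austin 18, Edmonton 32. Edmonton has a majority (≥26).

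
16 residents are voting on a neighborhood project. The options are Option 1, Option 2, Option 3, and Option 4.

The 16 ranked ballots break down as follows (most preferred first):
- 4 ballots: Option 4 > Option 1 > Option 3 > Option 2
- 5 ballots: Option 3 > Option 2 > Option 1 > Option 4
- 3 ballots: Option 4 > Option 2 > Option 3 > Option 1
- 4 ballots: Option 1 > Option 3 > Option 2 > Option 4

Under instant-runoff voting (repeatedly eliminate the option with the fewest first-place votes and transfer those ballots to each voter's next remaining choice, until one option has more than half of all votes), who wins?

Round 1: Option 1 4, Option 2 0, Option 3 5, Option 4 7. Option 2 eliminated.
Round 2: Option 1 4, Option 3 5, Option 4 7. Option 1 eliminated.
Round 3: Option 3 9, Option 4 7. Option 3 has a majority (≥9).

Option 3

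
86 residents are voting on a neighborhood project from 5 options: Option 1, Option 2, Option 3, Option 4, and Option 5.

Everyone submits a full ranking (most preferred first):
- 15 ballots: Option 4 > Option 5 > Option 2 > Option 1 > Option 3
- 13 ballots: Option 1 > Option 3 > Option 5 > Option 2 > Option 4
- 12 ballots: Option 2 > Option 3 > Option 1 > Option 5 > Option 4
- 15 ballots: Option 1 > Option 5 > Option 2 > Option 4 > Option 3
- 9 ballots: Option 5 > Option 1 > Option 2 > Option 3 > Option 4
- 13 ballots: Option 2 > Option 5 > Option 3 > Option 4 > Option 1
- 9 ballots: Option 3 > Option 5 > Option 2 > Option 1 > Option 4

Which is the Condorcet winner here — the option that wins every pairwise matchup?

Option 5 vs Option 1: 46–40
Option 5 vs Option 2: 61–25
Option 5 vs Option 3: 52–34
Option 5 vs Option 4: 71–15
Option 5 beats every other option.

Option 5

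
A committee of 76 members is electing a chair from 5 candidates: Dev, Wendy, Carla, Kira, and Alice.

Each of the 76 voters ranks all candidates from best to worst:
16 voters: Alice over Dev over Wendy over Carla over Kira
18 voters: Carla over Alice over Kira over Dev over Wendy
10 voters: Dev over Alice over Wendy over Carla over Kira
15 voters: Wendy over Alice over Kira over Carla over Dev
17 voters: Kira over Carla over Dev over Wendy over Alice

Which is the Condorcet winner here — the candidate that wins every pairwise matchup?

Alice vs Dev: 49–27
Alice vs Wendy: 44–32
Alice vs Carla: 41–35
Alice vs Kira: 59–17
Alice beats every other candidate.

Alice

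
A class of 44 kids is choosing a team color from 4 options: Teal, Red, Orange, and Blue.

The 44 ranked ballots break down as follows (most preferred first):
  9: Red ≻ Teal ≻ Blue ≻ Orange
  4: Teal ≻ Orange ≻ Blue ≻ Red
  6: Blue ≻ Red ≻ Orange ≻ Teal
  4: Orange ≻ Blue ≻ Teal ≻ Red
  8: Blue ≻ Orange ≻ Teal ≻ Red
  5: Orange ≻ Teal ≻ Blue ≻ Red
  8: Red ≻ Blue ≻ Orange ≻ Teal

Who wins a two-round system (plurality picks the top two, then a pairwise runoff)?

Blue

Round 1 first-place votes: Teal 4, Red 17, Orange 9, Blue 14. Red and Blue advance.
Runoff: Red is ranked above Blue on 17 ballots, Blue above Red on 27.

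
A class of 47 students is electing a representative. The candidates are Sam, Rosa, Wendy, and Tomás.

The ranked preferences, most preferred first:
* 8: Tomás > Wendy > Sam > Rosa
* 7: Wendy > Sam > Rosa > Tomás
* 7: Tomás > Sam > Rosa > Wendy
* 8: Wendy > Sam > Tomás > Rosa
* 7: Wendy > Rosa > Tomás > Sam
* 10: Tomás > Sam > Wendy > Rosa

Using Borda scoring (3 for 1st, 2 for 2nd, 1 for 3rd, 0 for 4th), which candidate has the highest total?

Wendy

Sam: 8×1 + 7×2 + 7×2 + 8×2 + 7×0 + 10×2 = 72
Rosa: 8×0 + 7×1 + 7×1 + 8×0 + 7×2 + 10×0 = 28
Wendy: 8×2 + 7×3 + 7×0 + 8×3 + 7×3 + 10×1 = 92
Tomás: 8×3 + 7×0 + 7×3 + 8×1 + 7×1 + 10×3 = 90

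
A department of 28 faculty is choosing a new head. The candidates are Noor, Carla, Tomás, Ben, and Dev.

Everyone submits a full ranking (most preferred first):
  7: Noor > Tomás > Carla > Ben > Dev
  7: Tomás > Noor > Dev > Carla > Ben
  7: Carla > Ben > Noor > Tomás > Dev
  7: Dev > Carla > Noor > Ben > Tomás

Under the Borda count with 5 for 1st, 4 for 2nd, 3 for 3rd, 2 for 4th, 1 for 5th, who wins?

Noor: 7×5 + 7×4 + 7×3 + 7×3 = 105
Carla: 7×3 + 7×2 + 7×5 + 7×4 = 98
Tomás: 7×4 + 7×5 + 7×2 + 7×1 = 84
Ben: 7×2 + 7×1 + 7×4 + 7×2 = 63
Dev: 7×1 + 7×3 + 7×1 + 7×5 = 70

Noor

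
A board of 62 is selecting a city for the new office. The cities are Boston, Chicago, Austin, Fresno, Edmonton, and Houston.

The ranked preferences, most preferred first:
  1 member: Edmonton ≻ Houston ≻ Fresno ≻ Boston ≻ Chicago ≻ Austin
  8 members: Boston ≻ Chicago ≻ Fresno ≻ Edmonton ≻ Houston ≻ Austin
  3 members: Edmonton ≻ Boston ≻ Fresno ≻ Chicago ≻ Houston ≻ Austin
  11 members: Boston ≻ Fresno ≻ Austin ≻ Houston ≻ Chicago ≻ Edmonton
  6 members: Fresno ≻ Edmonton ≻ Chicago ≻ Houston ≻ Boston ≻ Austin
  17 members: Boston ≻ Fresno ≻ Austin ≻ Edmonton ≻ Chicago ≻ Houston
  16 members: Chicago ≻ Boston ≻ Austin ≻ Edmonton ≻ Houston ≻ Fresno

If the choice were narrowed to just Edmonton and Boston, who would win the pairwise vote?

Boston

Edmonton is ranked above Boston on 10 ballots; Boston above Edmonton on 52.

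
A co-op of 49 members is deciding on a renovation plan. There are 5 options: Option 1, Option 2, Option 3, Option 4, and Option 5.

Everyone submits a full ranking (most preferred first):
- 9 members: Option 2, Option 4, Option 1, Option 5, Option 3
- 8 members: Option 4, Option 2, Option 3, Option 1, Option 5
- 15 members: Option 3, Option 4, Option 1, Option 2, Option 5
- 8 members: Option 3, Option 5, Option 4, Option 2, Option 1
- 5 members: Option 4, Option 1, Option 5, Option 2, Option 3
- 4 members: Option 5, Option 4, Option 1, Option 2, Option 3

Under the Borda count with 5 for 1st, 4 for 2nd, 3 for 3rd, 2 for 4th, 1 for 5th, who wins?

Option 1: 9×3 + 8×2 + 15×3 + 8×1 + 5×4 + 4×3 = 128
Option 2: 9×5 + 8×4 + 15×2 + 8×2 + 5×2 + 4×2 = 141
Option 3: 9×1 + 8×3 + 15×5 + 8×5 + 5×1 + 4×1 = 157
Option 4: 9×4 + 8×5 + 15×4 + 8×3 + 5×5 + 4×4 = 201
Option 5: 9×2 + 8×1 + 15×1 + 8×4 + 5×3 + 4×5 = 108

Option 4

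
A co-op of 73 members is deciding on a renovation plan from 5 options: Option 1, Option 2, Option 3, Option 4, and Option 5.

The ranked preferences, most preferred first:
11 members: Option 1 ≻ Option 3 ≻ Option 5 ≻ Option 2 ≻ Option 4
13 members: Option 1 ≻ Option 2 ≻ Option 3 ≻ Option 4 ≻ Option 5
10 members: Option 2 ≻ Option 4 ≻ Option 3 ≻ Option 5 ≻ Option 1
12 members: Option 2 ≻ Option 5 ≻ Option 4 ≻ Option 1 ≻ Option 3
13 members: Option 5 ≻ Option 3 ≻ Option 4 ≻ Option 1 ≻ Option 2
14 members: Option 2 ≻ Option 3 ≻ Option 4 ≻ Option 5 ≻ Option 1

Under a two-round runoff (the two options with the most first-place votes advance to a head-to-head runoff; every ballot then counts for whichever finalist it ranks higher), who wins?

Option 1

Round 1 first-place votes: Option 1 24, Option 2 36, Option 3 0, Option 4 0, Option 5 13. Option 2 and Option 1 advance.
Runoff: Option 2 is ranked above Option 1 on 36 ballots, Option 1 above Option 2 on 37.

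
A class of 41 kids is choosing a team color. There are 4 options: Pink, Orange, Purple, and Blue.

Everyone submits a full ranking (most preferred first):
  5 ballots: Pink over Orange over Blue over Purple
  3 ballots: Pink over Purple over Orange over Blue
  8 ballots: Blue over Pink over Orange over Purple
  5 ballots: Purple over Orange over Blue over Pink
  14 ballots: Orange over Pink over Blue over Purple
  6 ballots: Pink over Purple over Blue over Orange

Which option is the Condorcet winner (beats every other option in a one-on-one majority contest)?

Pink

Pink vs Orange: 22–19
Pink vs Purple: 36–5
Pink vs Blue: 28–13
Pink beats every other option.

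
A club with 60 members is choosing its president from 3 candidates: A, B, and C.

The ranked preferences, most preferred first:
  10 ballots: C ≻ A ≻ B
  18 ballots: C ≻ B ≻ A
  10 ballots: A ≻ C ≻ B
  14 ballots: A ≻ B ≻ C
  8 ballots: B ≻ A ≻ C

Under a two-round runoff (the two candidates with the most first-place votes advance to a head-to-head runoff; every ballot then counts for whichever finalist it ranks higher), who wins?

A

Round 1 first-place votes: A 24, B 8, C 28. C and A advance.
Runoff: C is ranked above A on 28 ballots, A above C on 32.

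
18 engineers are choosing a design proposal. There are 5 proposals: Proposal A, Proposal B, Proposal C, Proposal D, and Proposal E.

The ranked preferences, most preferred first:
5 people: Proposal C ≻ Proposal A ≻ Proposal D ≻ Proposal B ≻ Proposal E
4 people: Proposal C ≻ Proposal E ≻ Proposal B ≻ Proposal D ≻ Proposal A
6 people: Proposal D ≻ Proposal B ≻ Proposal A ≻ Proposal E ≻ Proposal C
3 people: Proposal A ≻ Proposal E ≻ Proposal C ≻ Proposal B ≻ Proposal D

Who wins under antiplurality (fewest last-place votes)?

Proposal B

Last-place votes: Proposal A 4, Proposal B 0, Proposal C 6, Proposal D 3, Proposal E 5.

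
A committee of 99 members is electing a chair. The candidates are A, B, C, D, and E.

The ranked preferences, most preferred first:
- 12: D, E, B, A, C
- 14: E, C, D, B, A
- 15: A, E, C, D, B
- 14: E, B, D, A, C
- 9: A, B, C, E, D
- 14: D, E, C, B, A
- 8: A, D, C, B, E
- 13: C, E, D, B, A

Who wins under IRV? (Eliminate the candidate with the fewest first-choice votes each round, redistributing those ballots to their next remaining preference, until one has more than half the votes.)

Round 1: A 32, B 0, C 13, D 26, E 28. B eliminated.
Round 2: A 32, C 13, D 26, E 28. C eliminated.
Round 3: A 32, D 26, E 41. D eliminated.
Round 4: A 32, E 67. E has a majority (≥50).

E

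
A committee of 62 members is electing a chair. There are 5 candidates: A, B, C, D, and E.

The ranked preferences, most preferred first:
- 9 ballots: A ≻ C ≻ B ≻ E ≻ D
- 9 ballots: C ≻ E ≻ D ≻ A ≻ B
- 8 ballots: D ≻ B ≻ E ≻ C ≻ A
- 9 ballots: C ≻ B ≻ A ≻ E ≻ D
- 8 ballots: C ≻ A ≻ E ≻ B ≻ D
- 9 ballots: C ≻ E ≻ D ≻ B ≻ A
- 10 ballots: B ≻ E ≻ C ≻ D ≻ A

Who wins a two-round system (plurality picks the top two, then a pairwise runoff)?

C

Round 1 first-place votes: A 9, B 10, C 35, D 8, E 0. C and B advance.
Runoff: C is ranked above B on 44 ballots, B above C on 18.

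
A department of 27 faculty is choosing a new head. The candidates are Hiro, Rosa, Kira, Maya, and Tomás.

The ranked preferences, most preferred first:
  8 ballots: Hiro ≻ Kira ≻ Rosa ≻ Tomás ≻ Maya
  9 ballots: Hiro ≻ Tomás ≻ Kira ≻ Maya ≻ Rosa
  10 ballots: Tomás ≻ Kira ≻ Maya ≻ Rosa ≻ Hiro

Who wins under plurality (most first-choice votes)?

First-place votes: Hiro 17, Rosa 0, Kira 0, Maya 0, Tomás 10.

Hiro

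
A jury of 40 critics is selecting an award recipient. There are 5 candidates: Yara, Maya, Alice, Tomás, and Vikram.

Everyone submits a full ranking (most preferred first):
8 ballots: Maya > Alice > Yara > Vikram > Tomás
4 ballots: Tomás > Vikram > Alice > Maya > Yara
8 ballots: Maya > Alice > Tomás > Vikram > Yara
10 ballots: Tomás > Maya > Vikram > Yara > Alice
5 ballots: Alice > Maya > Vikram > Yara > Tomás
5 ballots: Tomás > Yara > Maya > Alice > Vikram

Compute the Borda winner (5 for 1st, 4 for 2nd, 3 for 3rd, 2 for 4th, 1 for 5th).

Yara: 8×3 + 4×1 + 8×1 + 10×2 + 5×2 + 5×4 = 86
Maya: 8×5 + 4×2 + 8×5 + 10×4 + 5×4 + 5×3 = 163
Alice: 8×4 + 4×3 + 8×4 + 10×1 + 5×5 + 5×2 = 121
Tomás: 8×1 + 4×5 + 8×3 + 10×5 + 5×1 + 5×5 = 132
Vikram: 8×2 + 4×4 + 8×2 + 10×3 + 5×3 + 5×1 = 98

Maya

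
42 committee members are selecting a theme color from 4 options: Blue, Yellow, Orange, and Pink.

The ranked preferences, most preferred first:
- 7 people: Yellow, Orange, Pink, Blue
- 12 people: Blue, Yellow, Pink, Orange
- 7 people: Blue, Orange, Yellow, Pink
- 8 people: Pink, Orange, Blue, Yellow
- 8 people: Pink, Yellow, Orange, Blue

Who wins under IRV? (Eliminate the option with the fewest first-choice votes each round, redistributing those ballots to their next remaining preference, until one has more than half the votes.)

Pink

Round 1: Blue 19, Yellow 7, Orange 0, Pink 16. Orange eliminated.
Round 2: Blue 19, Yellow 7, Pink 16. Yellow eliminated.
Round 3: Blue 19, Pink 23. Pink has a majority (≥22).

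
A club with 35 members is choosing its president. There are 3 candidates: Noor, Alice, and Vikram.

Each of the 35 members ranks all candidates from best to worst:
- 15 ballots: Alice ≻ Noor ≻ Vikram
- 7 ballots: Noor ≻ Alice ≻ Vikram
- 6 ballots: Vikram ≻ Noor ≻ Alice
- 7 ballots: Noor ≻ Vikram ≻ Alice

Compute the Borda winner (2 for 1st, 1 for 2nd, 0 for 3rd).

Noor

Noor: 15×1 + 7×2 + 6×1 + 7×2 = 49
Alice: 15×2 + 7×1 + 6×0 + 7×0 = 37
Vikram: 15×0 + 7×0 + 6×2 + 7×1 = 19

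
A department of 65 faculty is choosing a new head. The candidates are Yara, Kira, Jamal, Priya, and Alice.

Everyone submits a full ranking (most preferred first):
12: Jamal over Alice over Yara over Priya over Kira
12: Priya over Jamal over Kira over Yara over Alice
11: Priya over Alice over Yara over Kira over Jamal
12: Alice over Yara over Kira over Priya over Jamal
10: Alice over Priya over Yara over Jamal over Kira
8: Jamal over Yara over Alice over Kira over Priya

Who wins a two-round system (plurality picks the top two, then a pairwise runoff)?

Round 1 first-place votes: Yara 0, Kira 0, Jamal 20, Priya 23, Alice 22. Priya and Alice advance.
Runoff: Priya is ranked above Alice on 23 ballots, Alice above Priya on 42.

Alice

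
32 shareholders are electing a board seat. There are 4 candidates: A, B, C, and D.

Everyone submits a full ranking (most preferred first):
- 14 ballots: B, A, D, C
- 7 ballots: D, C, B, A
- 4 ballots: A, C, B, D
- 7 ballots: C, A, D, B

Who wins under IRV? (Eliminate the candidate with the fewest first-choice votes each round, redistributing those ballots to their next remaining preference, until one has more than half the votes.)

C

Round 1: A 4, B 14, C 7, D 7. A eliminated.
Round 2: B 14, C 11, D 7. D eliminated.
Round 3: B 14, C 18. C has a majority (≥17).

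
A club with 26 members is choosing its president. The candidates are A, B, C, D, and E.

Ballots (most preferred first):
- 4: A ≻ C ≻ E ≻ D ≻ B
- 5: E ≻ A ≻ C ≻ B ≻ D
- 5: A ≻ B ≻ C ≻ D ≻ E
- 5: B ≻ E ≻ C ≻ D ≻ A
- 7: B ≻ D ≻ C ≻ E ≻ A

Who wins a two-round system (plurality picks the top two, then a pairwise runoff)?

A

Round 1 first-place votes: A 9, B 12, C 0, D 0, E 5. B and A advance.
Runoff: B is ranked above A on 12 ballots, A above B on 14.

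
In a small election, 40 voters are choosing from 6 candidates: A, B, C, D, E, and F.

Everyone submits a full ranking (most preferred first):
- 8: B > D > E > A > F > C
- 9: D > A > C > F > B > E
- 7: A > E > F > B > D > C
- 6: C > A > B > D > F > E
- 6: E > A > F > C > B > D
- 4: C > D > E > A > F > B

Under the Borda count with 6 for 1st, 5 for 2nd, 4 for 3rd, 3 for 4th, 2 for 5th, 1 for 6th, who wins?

A

A: 8×3 + 9×5 + 7×6 + 6×5 + 6×5 + 4×3 = 183
B: 8×6 + 9×2 + 7×3 + 6×4 + 6×2 + 4×1 = 127
C: 8×1 + 9×4 + 7×1 + 6×6 + 6×3 + 4×6 = 129
D: 8×5 + 9×6 + 7×2 + 6×3 + 6×1 + 4×5 = 152
E: 8×4 + 9×1 + 7×5 + 6×1 + 6×6 + 4×4 = 134
F: 8×2 + 9×3 + 7×4 + 6×2 + 6×4 + 4×2 = 115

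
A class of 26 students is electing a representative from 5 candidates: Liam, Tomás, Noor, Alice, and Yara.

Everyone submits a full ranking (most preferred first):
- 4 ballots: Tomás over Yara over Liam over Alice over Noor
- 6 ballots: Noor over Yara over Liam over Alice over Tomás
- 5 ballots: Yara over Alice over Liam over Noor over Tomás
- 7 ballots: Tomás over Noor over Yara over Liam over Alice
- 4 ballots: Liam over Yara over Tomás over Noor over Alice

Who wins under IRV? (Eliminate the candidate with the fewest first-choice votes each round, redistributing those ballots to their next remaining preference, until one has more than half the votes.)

Round 1: Liam 4, Tomás 11, Noor 6, Alice 0, Yara 5. Alice eliminated.
Round 2: Liam 4, Tomás 11, Noor 6, Yara 5. Liam eliminated.
Round 3: Tomás 11, Noor 6, Yara 9. Noor eliminated.
Round 4: Tomás 11, Yara 15. Yara has a majority (≥14).

Yara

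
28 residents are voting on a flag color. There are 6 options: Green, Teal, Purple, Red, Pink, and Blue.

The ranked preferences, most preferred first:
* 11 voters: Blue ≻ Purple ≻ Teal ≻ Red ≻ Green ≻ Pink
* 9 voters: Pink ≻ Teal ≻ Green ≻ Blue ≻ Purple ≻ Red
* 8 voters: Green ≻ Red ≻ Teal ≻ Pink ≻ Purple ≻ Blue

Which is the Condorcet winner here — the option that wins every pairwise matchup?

Teal vs Green: 20–8
Teal vs Purple: 17–11
Teal vs Red: 20–8
Teal vs Pink: 19–9
Teal vs Blue: 17–11
Teal beats every other option.

Teal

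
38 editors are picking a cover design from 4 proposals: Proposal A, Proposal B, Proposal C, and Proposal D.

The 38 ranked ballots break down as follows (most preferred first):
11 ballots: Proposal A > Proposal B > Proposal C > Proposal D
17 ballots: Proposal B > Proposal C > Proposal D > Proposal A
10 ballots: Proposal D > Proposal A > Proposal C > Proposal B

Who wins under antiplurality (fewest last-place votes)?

Last-place votes: Proposal A 17, Proposal B 10, Proposal C 0, Proposal D 11.

Proposal C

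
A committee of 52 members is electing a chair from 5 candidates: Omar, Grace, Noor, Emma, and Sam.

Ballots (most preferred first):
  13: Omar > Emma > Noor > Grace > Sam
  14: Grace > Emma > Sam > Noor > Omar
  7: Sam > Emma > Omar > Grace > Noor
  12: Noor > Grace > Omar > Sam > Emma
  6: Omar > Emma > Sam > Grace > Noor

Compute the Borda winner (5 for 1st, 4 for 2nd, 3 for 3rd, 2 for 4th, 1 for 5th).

Omar: 13×5 + 14×1 + 7×3 + 12×3 + 6×5 = 166
Grace: 13×2 + 14×5 + 7×2 + 12×4 + 6×2 = 170
Noor: 13×3 + 14×2 + 7×1 + 12×5 + 6×1 = 140
Emma: 13×4 + 14×4 + 7×4 + 12×1 + 6×4 = 172
Sam: 13×1 + 14×3 + 7×5 + 12×2 + 6×3 = 132

Emma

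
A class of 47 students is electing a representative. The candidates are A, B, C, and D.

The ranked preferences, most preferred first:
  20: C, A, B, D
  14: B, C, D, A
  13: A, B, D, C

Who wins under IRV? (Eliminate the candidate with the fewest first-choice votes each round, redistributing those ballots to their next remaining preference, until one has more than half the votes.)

Round 1: A 13, B 14, C 20, D 0. D eliminated.
Round 2: A 13, B 14, C 20. A eliminated.
Round 3: B 27, C 20. B has a majority (≥24).

B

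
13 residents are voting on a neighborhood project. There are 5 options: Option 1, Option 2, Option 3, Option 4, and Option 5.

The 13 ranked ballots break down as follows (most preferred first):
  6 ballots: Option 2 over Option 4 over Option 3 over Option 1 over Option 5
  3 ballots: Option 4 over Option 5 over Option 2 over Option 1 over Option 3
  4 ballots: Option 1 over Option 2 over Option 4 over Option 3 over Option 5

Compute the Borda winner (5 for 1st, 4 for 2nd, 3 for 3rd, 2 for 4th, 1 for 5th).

Option 1: 6×2 + 3×2 + 4×5 = 38
Option 2: 6×5 + 3×3 + 4×4 = 55
Option 3: 6×3 + 3×1 + 4×2 = 29
Option 4: 6×4 + 3×5 + 4×3 = 51
Option 5: 6×1 + 3×4 + 4×1 = 22

Option 2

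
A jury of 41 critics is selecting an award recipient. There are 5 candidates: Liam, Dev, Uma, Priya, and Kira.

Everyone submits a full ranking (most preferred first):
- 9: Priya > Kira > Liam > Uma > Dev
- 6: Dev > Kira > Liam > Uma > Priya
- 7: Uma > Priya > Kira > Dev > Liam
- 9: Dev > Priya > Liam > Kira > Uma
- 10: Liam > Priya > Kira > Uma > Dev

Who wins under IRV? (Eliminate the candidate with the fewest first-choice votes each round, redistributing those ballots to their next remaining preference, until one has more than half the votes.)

Round 1: Liam 10, Dev 15, Uma 7, Priya 9, Kira 0. Kira eliminated.
Round 2: Liam 10, Dev 15, Uma 7, Priya 9. Uma eliminated.
Round 3: Liam 10, Dev 15, Priya 16. Liam eliminated.
Round 4: Dev 15, Priya 26. Priya has a majority (≥21).

Priya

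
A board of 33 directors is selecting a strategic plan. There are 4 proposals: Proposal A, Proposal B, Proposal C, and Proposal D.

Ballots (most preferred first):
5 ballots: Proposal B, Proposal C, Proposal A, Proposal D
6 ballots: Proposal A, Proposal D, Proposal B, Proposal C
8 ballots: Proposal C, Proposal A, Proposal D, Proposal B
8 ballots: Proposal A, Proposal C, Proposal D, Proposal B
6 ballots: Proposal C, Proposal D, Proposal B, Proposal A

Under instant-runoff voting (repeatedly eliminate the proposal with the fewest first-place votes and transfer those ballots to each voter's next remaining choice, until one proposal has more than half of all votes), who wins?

Proposal C

Round 1: Proposal A 14, Proposal B 5, Proposal C 14, Proposal D 0. Proposal D eliminated.
Round 2: Proposal A 14, Proposal B 5, Proposal C 14. Proposal B eliminated.
Round 3: Proposal A 14, Proposal C 19. Proposal C has a majority (≥17).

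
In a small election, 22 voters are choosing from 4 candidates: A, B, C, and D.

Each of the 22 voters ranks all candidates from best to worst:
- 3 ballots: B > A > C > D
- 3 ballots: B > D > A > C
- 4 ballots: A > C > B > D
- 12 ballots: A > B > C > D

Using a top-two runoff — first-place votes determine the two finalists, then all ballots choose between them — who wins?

A

Round 1 first-place votes: A 16, B 6, C 0, D 0. A and B advance.
Runoff: A is ranked above B on 16 ballots, B above A on 6.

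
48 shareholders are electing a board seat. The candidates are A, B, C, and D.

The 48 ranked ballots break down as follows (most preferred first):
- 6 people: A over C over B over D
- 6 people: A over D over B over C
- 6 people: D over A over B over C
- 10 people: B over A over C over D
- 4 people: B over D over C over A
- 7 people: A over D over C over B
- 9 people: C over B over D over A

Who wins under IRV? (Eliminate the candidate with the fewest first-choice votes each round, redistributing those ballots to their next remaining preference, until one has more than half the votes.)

Round 1: A 19, B 14, C 9, D 6. D eliminated.
Round 2: A 25, B 14, C 9. A has a majority (≥25).

A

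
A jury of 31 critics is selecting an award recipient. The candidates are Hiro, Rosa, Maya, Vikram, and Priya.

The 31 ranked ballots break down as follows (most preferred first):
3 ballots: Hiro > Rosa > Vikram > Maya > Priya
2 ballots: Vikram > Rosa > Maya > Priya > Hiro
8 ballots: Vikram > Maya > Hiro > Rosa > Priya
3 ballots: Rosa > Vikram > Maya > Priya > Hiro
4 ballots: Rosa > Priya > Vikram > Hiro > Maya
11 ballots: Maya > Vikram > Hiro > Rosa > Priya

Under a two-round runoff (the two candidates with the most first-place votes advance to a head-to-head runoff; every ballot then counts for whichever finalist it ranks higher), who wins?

Vikram

Round 1 first-place votes: Hiro 3, Rosa 7, Maya 11, Vikram 10, Priya 0. Maya and Vikram advance.
Runoff: Maya is ranked above Vikram on 11 ballots, Vikram above Maya on 20.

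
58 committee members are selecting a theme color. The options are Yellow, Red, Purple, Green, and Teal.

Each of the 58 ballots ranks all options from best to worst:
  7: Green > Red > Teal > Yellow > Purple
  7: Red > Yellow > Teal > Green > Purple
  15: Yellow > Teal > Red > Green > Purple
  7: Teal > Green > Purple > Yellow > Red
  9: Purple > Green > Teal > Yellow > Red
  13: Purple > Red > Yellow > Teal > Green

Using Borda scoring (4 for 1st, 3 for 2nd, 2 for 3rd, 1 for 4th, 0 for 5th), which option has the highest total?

Yellow: 7×1 + 7×3 + 15×4 + 7×1 + 9×1 + 13×2 = 130
Red: 7×3 + 7×4 + 15×2 + 7×0 + 9×0 + 13×3 = 118
Purple: 7×0 + 7×0 + 15×0 + 7×2 + 9×4 + 13×4 = 102
Green: 7×4 + 7×1 + 15×1 + 7×3 + 9×3 + 13×0 = 98
Teal: 7×2 + 7×2 + 15×3 + 7×4 + 9×2 + 13×1 = 132

Teal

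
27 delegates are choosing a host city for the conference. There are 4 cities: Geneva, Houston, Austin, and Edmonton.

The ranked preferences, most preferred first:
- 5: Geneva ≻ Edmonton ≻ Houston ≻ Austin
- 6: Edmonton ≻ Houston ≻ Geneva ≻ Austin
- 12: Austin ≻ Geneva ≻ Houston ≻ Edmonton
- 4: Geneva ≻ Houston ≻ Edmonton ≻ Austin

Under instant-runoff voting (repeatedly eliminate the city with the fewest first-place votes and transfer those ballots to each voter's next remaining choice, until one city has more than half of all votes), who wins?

Round 1: Geneva 9, Houston 0, Austin 12, Edmonton 6. Houston eliminated.
Round 2: Geneva 9, Austin 12, Edmonton 6. Edmonton eliminated.
Round 3: Geneva 15, Austin 12. Geneva has a majority (≥14).

Geneva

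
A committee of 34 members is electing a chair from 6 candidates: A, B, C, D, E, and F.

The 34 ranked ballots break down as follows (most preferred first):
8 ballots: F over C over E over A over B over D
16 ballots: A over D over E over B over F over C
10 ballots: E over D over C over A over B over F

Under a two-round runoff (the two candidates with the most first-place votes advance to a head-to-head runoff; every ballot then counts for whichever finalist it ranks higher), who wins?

Round 1 first-place votes: A 16, B 0, C 0, D 0, E 10, F 8. A and E advance.
Runoff: A is ranked above E on 16 ballots, E above A on 18.

E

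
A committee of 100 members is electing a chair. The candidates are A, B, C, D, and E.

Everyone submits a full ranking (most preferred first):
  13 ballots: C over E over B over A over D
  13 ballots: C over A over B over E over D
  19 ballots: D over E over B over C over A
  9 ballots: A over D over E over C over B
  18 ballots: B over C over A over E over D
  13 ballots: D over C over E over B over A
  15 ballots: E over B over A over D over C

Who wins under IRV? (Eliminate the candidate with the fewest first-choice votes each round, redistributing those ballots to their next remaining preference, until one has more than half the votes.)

B

Round 1: A 9, B 18, C 26, D 32, E 15. A eliminated.
Round 2: B 18, C 26, D 41, E 15. E eliminated.
Round 3: B 33, C 26, D 41. C eliminated.
Round 4: B 59, D 41. B has a majority (≥51).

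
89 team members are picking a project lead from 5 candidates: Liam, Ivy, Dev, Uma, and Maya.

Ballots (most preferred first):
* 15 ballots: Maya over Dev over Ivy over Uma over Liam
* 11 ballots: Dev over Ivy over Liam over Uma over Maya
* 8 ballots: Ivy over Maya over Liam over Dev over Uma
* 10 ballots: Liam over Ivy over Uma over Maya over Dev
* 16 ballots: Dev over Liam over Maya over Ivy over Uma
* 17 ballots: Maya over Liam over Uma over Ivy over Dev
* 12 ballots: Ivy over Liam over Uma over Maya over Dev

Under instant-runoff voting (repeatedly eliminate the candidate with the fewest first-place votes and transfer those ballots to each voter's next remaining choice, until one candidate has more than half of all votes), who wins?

Maya

Round 1: Liam 10, Ivy 20, Dev 27, Uma 0, Maya 32. Uma eliminated.
Round 2: Liam 10, Ivy 20, Dev 27, Maya 32. Liam eliminated.
Round 3: Ivy 30, Dev 27, Maya 32. Dev eliminated.
Round 4: Ivy 41, Maya 48. Maya has a majority (≥45).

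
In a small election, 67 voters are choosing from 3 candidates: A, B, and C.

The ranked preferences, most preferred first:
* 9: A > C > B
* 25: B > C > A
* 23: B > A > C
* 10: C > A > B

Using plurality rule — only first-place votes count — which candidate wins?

B

First-place votes: A 9, B 48, C 10.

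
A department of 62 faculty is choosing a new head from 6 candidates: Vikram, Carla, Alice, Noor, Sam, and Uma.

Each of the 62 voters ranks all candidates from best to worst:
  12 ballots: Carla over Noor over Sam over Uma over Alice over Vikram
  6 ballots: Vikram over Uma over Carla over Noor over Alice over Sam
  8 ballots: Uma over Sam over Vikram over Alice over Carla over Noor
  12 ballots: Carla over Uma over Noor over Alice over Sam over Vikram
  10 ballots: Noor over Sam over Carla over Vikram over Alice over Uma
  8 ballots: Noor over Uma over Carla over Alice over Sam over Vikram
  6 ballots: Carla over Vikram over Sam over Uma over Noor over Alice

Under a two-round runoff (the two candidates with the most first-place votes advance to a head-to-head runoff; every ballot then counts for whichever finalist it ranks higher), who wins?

Round 1 first-place votes: Vikram 6, Carla 30, Alice 0, Noor 18, Sam 0, Uma 8. Carla and Noor advance.
Runoff: Carla is ranked above Noor on 44 ballots, Noor above Carla on 18.

Carla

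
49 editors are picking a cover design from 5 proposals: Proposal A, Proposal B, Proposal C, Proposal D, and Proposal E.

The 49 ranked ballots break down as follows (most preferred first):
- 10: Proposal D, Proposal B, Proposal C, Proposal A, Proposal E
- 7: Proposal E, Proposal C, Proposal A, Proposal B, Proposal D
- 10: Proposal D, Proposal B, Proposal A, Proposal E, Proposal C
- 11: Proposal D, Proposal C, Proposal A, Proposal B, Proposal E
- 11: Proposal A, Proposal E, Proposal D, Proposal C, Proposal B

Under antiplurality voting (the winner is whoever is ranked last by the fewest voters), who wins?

Proposal A

Last-place votes: Proposal A 0, Proposal B 11, Proposal C 10, Proposal D 7, Proposal E 21.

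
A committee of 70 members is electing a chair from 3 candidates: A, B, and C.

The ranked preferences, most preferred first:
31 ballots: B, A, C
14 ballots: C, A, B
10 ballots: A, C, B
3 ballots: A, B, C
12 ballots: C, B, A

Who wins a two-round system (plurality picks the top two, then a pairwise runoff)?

C

Round 1 first-place votes: A 13, B 31, C 26. B and C advance.
Runoff: B is ranked above C on 34 ballots, C above B on 36.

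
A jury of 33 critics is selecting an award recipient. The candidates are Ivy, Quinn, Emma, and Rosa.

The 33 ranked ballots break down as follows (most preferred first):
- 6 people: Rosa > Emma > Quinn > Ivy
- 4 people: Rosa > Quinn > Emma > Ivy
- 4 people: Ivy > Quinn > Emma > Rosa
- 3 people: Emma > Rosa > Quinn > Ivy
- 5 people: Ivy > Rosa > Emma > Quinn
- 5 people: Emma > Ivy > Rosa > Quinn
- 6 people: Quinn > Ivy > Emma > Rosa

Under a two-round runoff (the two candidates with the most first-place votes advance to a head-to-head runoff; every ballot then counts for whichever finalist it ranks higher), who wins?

Ivy

Round 1 first-place votes: Ivy 9, Quinn 6, Emma 8, Rosa 10. Rosa and Ivy advance.
Runoff: Rosa is ranked above Ivy on 13 ballots, Ivy above Rosa on 20.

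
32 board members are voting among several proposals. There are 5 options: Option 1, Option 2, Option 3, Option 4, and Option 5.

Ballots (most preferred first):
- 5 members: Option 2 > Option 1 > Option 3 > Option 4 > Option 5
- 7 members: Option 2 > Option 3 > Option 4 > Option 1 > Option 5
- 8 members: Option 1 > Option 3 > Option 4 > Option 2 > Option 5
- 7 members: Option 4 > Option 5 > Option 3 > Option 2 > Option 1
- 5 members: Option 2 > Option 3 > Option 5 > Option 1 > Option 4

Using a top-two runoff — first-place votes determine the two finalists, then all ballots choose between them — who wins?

Option 2

Round 1 first-place votes: Option 1 8, Option 2 17, Option 3 0, Option 4 7, Option 5 0. Option 2 and Option 1 advance.
Runoff: Option 2 is ranked above Option 1 on 24 ballots, Option 1 above Option 2 on 8.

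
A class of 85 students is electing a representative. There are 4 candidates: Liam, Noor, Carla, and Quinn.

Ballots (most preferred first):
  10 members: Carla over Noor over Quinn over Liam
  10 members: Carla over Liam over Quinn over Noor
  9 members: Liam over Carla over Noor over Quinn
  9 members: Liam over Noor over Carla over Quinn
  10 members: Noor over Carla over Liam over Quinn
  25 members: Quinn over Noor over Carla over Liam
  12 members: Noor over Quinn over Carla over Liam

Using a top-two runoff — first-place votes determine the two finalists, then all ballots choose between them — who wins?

Round 1 first-place votes: Liam 18, Noor 22, Carla 20, Quinn 25. Quinn and Noor advance.
Runoff: Quinn is ranked above Noor on 35 ballots, Noor above Quinn on 50.

Noor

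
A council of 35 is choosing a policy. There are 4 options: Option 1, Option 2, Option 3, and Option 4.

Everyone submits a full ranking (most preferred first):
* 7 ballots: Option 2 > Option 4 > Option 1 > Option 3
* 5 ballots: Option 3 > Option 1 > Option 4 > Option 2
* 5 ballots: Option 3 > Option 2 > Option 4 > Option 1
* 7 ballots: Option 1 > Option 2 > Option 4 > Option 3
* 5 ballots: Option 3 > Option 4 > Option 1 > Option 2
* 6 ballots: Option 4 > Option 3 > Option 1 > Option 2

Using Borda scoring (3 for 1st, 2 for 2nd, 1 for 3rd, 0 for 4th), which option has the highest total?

Option 4

Option 1: 7×1 + 5×2 + 5×0 + 7×3 + 5×1 + 6×1 = 49
Option 2: 7×3 + 5×0 + 5×2 + 7×2 + 5×0 + 6×0 = 45
Option 3: 7×0 + 5×3 + 5×3 + 7×0 + 5×3 + 6×2 = 57
Option 4: 7×2 + 5×1 + 5×1 + 7×1 + 5×2 + 6×3 = 59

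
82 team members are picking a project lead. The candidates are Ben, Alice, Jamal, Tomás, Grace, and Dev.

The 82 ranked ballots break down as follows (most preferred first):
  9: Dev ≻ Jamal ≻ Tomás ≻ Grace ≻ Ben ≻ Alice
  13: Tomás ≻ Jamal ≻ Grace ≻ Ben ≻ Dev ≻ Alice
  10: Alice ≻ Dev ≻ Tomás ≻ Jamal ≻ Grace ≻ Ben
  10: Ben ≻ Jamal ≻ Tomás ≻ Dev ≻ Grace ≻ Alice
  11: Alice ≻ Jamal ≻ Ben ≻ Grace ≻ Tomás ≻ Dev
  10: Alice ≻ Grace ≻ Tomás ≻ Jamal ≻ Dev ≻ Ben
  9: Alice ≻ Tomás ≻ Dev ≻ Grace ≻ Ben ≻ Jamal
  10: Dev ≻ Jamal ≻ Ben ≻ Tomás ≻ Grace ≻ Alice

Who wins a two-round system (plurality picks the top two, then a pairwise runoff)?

Dev

Round 1 first-place votes: Ben 10, Alice 40, Jamal 0, Tomás 13, Grace 0, Dev 19. Alice and Dev advance.
Runoff: Alice is ranked above Dev on 40 ballots, Dev above Alice on 42.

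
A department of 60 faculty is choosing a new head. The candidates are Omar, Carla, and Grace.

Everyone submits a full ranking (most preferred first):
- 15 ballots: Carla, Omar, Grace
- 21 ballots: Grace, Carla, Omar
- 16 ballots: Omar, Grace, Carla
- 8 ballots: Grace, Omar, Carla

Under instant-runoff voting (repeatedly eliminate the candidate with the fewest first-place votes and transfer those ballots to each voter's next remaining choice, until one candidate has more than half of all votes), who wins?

Round 1: Omar 16, Carla 15, Grace 29. Carla eliminated.
Round 2: Omar 31, Grace 29. Omar has a majority (≥31).

Omar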